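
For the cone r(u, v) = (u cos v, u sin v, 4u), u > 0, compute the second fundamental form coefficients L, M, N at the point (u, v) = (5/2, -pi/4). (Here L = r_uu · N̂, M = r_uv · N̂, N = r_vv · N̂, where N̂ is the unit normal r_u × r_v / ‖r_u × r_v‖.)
L = 0;  M = 0;  N = 10*sqrt(17)/17

Compute the unit normal N̂(u, v) = (-4*sqrt(17)*u*cos(v)/(17*Abs(u)), -4*sqrt(17)*u*sin(v)/(17*Abs(u)), sqrt(17)*u/(17*Abs(u))), and the second partials r_uu, r_uv, r_vv. Take dot products:
  L(u, v) = r_uu · N̂ = 0,
  M(u, v) = r_uv · N̂ = 0,
  N(u, v) = r_vv · N̂ = 4*sqrt(17)*u^2/(17*Abs(u)).
Evaluating at (u, v) = (5/2, -pi/4):
  L = 0, M = 0, N = 10*sqrt(17)/17.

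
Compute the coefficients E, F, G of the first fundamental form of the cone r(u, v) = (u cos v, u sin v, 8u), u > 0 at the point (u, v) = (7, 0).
E = 65;  F = 0;  G = 49

Partials: r_u = (cos(v), sin(v), 8), r_v = (-u*sin(v), u*cos(v), 0). As functions of (u, v):
  E = r_u · r_u = 65,
  F = r_u · r_v = 0,
  G = r_v · r_v = u^2.
Evaluating at (u, v) = (7, 0): E = 65, F = 0, G = 49.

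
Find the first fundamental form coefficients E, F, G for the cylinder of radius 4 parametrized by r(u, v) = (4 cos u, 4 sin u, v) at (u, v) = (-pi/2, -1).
E = 16;  F = 0;  G = 1

Partials: r_u = (-4*sin(u), 4*cos(u), 0), r_v = (0, 0, 1). As functions of (u, v):
  E = r_u · r_u = 16,
  F = r_u · r_v = 0,
  G = r_v · r_v = 1.
Evaluating at (u, v) = (-pi/2, -1): E = 16, F = 0, G = 1.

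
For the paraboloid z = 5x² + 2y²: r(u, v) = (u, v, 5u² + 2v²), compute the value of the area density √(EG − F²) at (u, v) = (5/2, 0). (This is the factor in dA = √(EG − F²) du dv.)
√(EG − F²)|_{(5/2, 0)} = sqrt(626)

E = 100*u^2 + 1, F = 40*u*v, G = 16*v^2 + 1, so EG − F² = 100*u^2 + 16*v^2 + 1. Taking the positive square root: √(EG − F²) = sqrt(100*u^2 + 16*v^2 + 1). At (u, v) = (5/2, 0): sqrt(626).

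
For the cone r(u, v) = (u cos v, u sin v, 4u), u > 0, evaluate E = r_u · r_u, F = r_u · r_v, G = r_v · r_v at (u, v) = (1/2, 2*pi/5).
E = 17;  F = 0;  G = 1/4

Partials: r_u = (cos(v), sin(v), 4), r_v = (-u*sin(v), u*cos(v), 0). As functions of (u, v):
  E = r_u · r_u = 17,
  F = r_u · r_v = 0,
  G = r_v · r_v = u^2.
Evaluating at (u, v) = (1/2, 2*pi/5): E = 17, F = 0, G = 1/4.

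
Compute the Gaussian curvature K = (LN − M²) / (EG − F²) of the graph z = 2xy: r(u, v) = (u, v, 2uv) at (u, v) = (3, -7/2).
K = -1/1849

Coefficients of the first fundamental form: E = 4*v^2 + 1, F = 4*u*v, G = 4*u^2 + 1.
Coefficients of the second fundamental form: L = 0, M = 2/sqrt(4*u^2 + 4*v^2 + 1), N = 0.
Assemble K = (LN − M²)/(EG − F²) = -4/(16*u^4 + 32*u^2*v^2 + 8*u^2 + 16*v^4 + 8*v^2 + 1). At (u, v) = (3, -7/2): K = -1/1849.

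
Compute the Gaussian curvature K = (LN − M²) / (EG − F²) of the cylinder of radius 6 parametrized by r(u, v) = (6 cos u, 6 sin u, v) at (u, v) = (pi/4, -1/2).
K = 0

Coefficients of the first fundamental form: E = 36, F = 0, G = 1.
Coefficients of the second fundamental form: L = -6, M = 0, N = 0.
Assemble K = (LN − M²)/(EG − F²) = 0. At (u, v) = (pi/4, -1/2): K = 0.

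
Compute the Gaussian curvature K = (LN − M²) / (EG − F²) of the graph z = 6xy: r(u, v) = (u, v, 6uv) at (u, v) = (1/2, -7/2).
K = -36/203401

Coefficients of the first fundamental form: E = 36*v^2 + 1, F = 36*u*v, G = 36*u^2 + 1.
Coefficients of the second fundamental form: L = 0, M = 6/sqrt(36*u^2 + 36*v^2 + 1), N = 0.
Assemble K = (LN − M²)/(EG − F²) = -36/(1296*u^4 + 2592*u^2*v^2 + 72*u^2 + 1296*v^4 + 72*v^2 + 1). At (u, v) = (1/2, -7/2): K = -36/203401.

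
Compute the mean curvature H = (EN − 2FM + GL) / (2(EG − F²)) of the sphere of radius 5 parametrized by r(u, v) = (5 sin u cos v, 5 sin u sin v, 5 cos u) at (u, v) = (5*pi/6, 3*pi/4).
H = -1/5

With E = 25, F = 0, G = 25*sin(u)^2, L = -5*sin(u)/Abs(sin(u)), M = 0, N = -5*sin(u)^3/Abs(sin(u)), assemble
  H = (EN − 2FM + GL) / (2(EG − F²)) = -sin(u)/(5*Abs(sin(u))).
At (u, v) = (5*pi/6, 3*pi/4): H = -1/5.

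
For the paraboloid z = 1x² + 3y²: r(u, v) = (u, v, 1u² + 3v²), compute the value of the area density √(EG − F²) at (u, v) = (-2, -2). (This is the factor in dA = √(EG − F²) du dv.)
√(EG − F²)|_{(-2, -2)} = sqrt(161)

E = 4*u^2 + 1, F = 12*u*v, G = 36*v^2 + 1, so EG − F² = 4*u^2 + 36*v^2 + 1. Taking the positive square root: √(EG − F²) = sqrt(4*u^2 + 36*v^2 + 1). At (u, v) = (-2, -2): sqrt(161).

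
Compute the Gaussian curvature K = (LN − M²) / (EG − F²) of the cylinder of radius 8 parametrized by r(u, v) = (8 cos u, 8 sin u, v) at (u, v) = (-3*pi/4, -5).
K = 0

Coefficients of the first fundamental form: E = 64, F = 0, G = 1.
Coefficients of the second fundamental form: L = -8, M = 0, N = 0.
Assemble K = (LN − M²)/(EG − F²) = 0. At (u, v) = (-3*pi/4, -5): K = 0.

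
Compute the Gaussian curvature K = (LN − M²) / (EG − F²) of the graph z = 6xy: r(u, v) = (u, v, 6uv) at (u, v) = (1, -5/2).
K = -9/17161

Coefficients of the first fundamental form: E = 36*v^2 + 1, F = 36*u*v, G = 36*u^2 + 1.
Coefficients of the second fundamental form: L = 0, M = 6/sqrt(36*u^2 + 36*v^2 + 1), N = 0.
Assemble K = (LN − M²)/(EG − F²) = -36/(1296*u^4 + 2592*u^2*v^2 + 72*u^2 + 1296*v^4 + 72*v^2 + 1). At (u, v) = (1, -5/2): K = -9/17161.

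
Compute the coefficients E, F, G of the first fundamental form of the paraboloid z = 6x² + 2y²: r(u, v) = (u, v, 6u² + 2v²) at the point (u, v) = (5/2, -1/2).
E = 901;  F = -60;  G = 5

Partials: r_u = (1, 0, 12*u), r_v = (0, 1, 4*v). As functions of (u, v):
  E = r_u · r_u = 144*u^2 + 1,
  F = r_u · r_v = 48*u*v,
  G = r_v · r_v = 16*v^2 + 1.
Evaluating at (u, v) = (5/2, -1/2): E = 901, F = -60, G = 5.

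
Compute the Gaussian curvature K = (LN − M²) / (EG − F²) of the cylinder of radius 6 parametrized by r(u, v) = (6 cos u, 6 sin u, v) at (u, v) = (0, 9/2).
K = 0

Coefficients of the first fundamental form: E = 36, F = 0, G = 1.
Coefficients of the second fundamental form: L = -6, M = 0, N = 0.
Assemble K = (LN − M²)/(EG − F²) = 0. At (u, v) = (0, 9/2): K = 0.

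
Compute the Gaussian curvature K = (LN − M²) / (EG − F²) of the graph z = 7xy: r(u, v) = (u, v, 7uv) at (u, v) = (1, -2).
K = -49/60516

Coefficients of the first fundamental form: E = 49*v^2 + 1, F = 49*u*v, G = 49*u^2 + 1.
Coefficients of the second fundamental form: L = 0, M = 7/sqrt(49*u^2 + 49*v^2 + 1), N = 0.
Assemble K = (LN − M²)/(EG − F²) = -49/(2401*u^4 + 4802*u^2*v^2 + 98*u^2 + 2401*v^4 + 98*v^2 + 1). At (u, v) = (1, -2): K = -49/60516.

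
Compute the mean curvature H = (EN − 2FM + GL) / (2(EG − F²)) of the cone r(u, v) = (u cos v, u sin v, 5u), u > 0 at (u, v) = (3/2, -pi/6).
H = 5*sqrt(26)/78

With E = 26, F = 0, G = u^2, L = 0, M = 0, N = 5*sqrt(26)*u^2/(26*Abs(u)), assemble
  H = (EN − 2FM + GL) / (2(EG − F²)) = 5*sqrt(26)/(52*Abs(u)).
At (u, v) = (3/2, -pi/6): H = 5*sqrt(26)/78.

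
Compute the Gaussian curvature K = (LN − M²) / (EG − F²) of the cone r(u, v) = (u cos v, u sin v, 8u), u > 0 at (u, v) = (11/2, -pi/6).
K = 0

Coefficients of the first fundamental form: E = 65, F = 0, G = u^2.
Coefficients of the second fundamental form: L = 0, M = 0, N = 8*sqrt(65)*u^2/(65*Abs(u)).
Assemble K = (LN − M²)/(EG − F²) = 0. At (u, v) = (11/2, -pi/6): K = 0.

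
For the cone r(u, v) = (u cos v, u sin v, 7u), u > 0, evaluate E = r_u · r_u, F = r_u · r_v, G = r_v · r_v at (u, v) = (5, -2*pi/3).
E = 50;  F = 0;  G = 25

Partials: r_u = (cos(v), sin(v), 7), r_v = (-u*sin(v), u*cos(v), 0). As functions of (u, v):
  E = r_u · r_u = 50,
  F = r_u · r_v = 0,
  G = r_v · r_v = u^2.
Evaluating at (u, v) = (5, -2*pi/3): E = 50, F = 0, G = 25.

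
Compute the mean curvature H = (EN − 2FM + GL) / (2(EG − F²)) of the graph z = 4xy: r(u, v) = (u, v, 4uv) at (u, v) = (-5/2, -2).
H = -64*sqrt(165)/5445

With E = 16*v^2 + 1, F = 16*u*v, G = 16*u^2 + 1, L = 0, M = 4/sqrt(16*u^2 + 16*v^2 + 1), N = 0, assemble
  H = (EN − 2FM + GL) / (2(EG − F²)) = -64*u*v/(16*u^2 + 16*v^2 + 1)^(3/2).
At (u, v) = (-5/2, -2): H = -64*sqrt(165)/5445.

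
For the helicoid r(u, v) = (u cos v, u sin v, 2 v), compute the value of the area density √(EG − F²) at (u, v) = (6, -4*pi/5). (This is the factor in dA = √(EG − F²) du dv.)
√(EG − F²)|_{(6, -4*pi/5)} = 2*sqrt(10)

E = 1, F = 0, G = u^2 + 4, so EG − F² = u^2 + 4. Taking the positive square root: √(EG − F²) = sqrt(u^2 + 4). At (u, v) = (6, -4*pi/5): 2*sqrt(10).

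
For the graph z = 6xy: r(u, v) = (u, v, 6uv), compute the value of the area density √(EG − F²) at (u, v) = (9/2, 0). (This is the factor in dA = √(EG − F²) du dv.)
√(EG − F²)|_{(9/2, 0)} = sqrt(730)

E = 36*v^2 + 1, F = 36*u*v, G = 36*u^2 + 1, so EG − F² = 36*u^2 + 36*v^2 + 1. Taking the positive square root: √(EG − F²) = sqrt(36*u^2 + 36*v^2 + 1). At (u, v) = (9/2, 0): sqrt(730).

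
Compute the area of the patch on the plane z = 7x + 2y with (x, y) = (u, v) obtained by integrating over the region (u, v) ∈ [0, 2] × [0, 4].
Area = 24*sqrt(6)

Area = ∫∫ √(EG − F²) du dv with √(EG − F²) = 3*sqrt(6). Integrating over [0, 2] × [0, 4] gives 24*sqrt(6).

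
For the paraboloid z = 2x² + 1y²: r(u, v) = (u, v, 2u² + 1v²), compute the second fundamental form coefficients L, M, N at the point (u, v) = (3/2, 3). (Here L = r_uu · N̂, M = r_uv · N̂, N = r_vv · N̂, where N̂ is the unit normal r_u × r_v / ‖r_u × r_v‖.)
L = 4*sqrt(73)/73;  M = 0;  N = 2*sqrt(73)/73

Compute the unit normal N̂(u, v) = (-4*u/sqrt(16*u^2 + 4*v^2 + 1), -2*v/sqrt(16*u^2 + 4*v^2 + 1), 1/sqrt(16*u^2 + 4*v^2 + 1)), and the second partials r_uu, r_uv, r_vv. Take dot products:
  L(u, v) = r_uu · N̂ = 4/sqrt(16*u^2 + 4*v^2 + 1),
  M(u, v) = r_uv · N̂ = 0,
  N(u, v) = r_vv · N̂ = 2/sqrt(16*u^2 + 4*v^2 + 1).
Evaluating at (u, v) = (3/2, 3):
  L = 4*sqrt(73)/73, M = 0, N = 2*sqrt(73)/73.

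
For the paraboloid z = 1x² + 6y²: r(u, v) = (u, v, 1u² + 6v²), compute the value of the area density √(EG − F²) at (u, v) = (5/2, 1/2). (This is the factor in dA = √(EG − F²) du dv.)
√(EG − F²)|_{(5/2, 1/2)} = sqrt(62)

E = 4*u^2 + 1, F = 24*u*v, G = 144*v^2 + 1, so EG − F² = 4*u^2 + 144*v^2 + 1. Taking the positive square root: √(EG − F²) = sqrt(4*u^2 + 144*v^2 + 1). At (u, v) = (5/2, 1/2): sqrt(62).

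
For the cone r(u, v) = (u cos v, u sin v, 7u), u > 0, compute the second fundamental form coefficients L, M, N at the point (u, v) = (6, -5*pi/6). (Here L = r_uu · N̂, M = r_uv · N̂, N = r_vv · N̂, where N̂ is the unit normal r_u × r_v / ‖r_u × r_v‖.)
L = 0;  M = 0;  N = 21*sqrt(2)/5

Compute the unit normal N̂(u, v) = (-7*sqrt(2)*u*cos(v)/(10*Abs(u)), -7*sqrt(2)*u*sin(v)/(10*Abs(u)), sqrt(2)*u/(10*Abs(u))), and the second partials r_uu, r_uv, r_vv. Take dot products:
  L(u, v) = r_uu · N̂ = 0,
  M(u, v) = r_uv · N̂ = 0,
  N(u, v) = r_vv · N̂ = 7*sqrt(2)*u^2/(10*Abs(u)).
Evaluating at (u, v) = (6, -5*pi/6):
  L = 0, M = 0, N = 21*sqrt(2)/5.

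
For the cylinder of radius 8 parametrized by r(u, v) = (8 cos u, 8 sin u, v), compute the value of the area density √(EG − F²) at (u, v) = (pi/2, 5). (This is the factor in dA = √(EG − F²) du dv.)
√(EG − F²)|_{(pi/2, 5)} = 8

E = 64, F = 0, G = 1, so EG − F² = 64. Taking the positive square root: √(EG − F²) = 8. At (u, v) = (pi/2, 5): 8.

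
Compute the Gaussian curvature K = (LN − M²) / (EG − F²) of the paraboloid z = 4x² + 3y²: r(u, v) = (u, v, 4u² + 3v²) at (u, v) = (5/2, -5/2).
K = 12/97969

Coefficients of the first fundamental form: E = 64*u^2 + 1, F = 48*u*v, G = 36*v^2 + 1.
Coefficients of the second fundamental form: L = 8/sqrt(64*u^2 + 36*v^2 + 1), M = 0, N = 6/sqrt(64*u^2 + 36*v^2 + 1).
Assemble K = (LN − M²)/(EG − F²) = 48/(4096*u^4 + 4608*u^2*v^2 + 128*u^2 + 1296*v^4 + 72*v^2 + 1). At (u, v) = (5/2, -5/2): K = 12/97969.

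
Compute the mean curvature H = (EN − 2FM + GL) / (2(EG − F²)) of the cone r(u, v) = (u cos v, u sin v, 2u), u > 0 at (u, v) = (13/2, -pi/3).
H = 2*sqrt(5)/65

With E = 5, F = 0, G = u^2, L = 0, M = 0, N = 2*sqrt(5)*u^2/(5*Abs(u)), assemble
  H = (EN − 2FM + GL) / (2(EG − F²)) = sqrt(5)/(5*Abs(u)).
At (u, v) = (13/2, -pi/3): H = 2*sqrt(5)/65.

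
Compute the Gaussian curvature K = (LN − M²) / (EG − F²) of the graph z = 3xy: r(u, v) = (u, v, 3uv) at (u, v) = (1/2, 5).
K = -144/833569

Coefficients of the first fundamental form: E = 9*v^2 + 1, F = 9*u*v, G = 9*u^2 + 1.
Coefficients of the second fundamental form: L = 0, M = 3/sqrt(9*u^2 + 9*v^2 + 1), N = 0.
Assemble K = (LN − M²)/(EG − F²) = -9/(81*u^4 + 162*u^2*v^2 + 18*u^2 + 81*v^4 + 18*v^2 + 1). At (u, v) = (1/2, 5): K = -144/833569.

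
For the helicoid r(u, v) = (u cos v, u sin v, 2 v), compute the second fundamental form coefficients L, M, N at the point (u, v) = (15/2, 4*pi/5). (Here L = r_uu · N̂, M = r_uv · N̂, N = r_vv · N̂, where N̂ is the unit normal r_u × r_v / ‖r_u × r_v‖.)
L = 0;  M = -4*sqrt(241)/241;  N = 0

Compute the unit normal N̂(u, v) = (2*sin(v)/sqrt(u^2 + 4), -2*cos(v)/sqrt(u^2 + 4), u/sqrt(u^2 + 4)), and the second partials r_uu, r_uv, r_vv. Take dot products:
  L(u, v) = r_uu · N̂ = 0,
  M(u, v) = r_uv · N̂ = -2/sqrt(u^2 + 4),
  N(u, v) = r_vv · N̂ = 0.
Evaluating at (u, v) = (15/2, 4*pi/5):
  L = 0, M = -4*sqrt(241)/241, N = 0.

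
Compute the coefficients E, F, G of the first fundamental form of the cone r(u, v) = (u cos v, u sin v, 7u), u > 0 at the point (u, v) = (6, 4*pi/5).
E = 50;  F = 0;  G = 36

Partials: r_u = (cos(v), sin(v), 7), r_v = (-u*sin(v), u*cos(v), 0). As functions of (u, v):
  E = r_u · r_u = 50,
  F = r_u · r_v = 0,
  G = r_v · r_v = u^2.
Evaluating at (u, v) = (6, 4*pi/5): E = 50, F = 0, G = 36.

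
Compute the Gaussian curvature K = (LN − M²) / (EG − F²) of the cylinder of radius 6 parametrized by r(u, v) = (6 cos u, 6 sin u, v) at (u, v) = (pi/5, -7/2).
K = 0

Coefficients of the first fundamental form: E = 36, F = 0, G = 1.
Coefficients of the second fundamental form: L = -6, M = 0, N = 0.
Assemble K = (LN − M²)/(EG − F²) = 0. At (u, v) = (pi/5, -7/2): K = 0.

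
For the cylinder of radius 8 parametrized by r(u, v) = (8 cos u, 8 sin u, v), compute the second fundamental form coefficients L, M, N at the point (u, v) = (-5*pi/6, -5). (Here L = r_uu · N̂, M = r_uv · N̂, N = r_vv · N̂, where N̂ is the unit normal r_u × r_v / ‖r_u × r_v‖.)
L = -8;  M = 0;  N = 0

Compute the unit normal N̂(u, v) = (cos(u), sin(u), 0), and the second partials r_uu, r_uv, r_vv. Take dot products:
  L(u, v) = r_uu · N̂ = -8,
  M(u, v) = r_uv · N̂ = 0,
  N(u, v) = r_vv · N̂ = 0.
Evaluating at (u, v) = (-5*pi/6, -5):
  L = -8, M = 0, N = 0.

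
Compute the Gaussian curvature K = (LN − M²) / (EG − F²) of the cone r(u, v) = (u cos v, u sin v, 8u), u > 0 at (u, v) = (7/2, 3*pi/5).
K = 0

Coefficients of the first fundamental form: E = 65, F = 0, G = u^2.
Coefficients of the second fundamental form: L = 0, M = 0, N = 8*sqrt(65)*u^2/(65*Abs(u)).
Assemble K = (LN − M²)/(EG − F²) = 0. At (u, v) = (7/2, 3*pi/5): K = 0.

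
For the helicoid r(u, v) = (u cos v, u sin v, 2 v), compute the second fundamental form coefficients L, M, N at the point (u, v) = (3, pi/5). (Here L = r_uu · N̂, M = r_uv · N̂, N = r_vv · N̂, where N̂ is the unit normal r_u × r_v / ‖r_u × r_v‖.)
L = 0;  M = -2*sqrt(13)/13;  N = 0

Compute the unit normal N̂(u, v) = (2*sin(v)/sqrt(u^2 + 4), -2*cos(v)/sqrt(u^2 + 4), u/sqrt(u^2 + 4)), and the second partials r_uu, r_uv, r_vv. Take dot products:
  L(u, v) = r_uu · N̂ = 0,
  M(u, v) = r_uv · N̂ = -2/sqrt(u^2 + 4),
  N(u, v) = r_vv · N̂ = 0.
Evaluating at (u, v) = (3, pi/5):
  L = 0, M = -2*sqrt(13)/13, N = 0.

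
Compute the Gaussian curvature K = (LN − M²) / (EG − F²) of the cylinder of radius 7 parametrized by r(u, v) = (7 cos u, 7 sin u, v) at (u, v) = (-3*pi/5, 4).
K = 0

Coefficients of the first fundamental form: E = 49, F = 0, G = 1.
Coefficients of the second fundamental form: L = -7, M = 0, N = 0.
Assemble K = (LN − M²)/(EG − F²) = 0. At (u, v) = (-3*pi/5, 4): K = 0.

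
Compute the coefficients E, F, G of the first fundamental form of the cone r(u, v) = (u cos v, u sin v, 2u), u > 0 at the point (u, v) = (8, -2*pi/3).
E = 5;  F = 0;  G = 64

Partials: r_u = (cos(v), sin(v), 2), r_v = (-u*sin(v), u*cos(v), 0). As functions of (u, v):
  E = r_u · r_u = 5,
  F = r_u · r_v = 0,
  G = r_v · r_v = u^2.
Evaluating at (u, v) = (8, -2*pi/3): E = 5, F = 0, G = 64.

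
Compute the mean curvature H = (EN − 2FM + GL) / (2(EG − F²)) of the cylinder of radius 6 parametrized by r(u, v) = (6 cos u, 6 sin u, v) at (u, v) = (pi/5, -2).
H = -1/12

With E = 36, F = 0, G = 1, L = -6, M = 0, N = 0, assemble
  H = (EN − 2FM + GL) / (2(EG − F²)) = -1/12.
At (u, v) = (pi/5, -2): H = -1/12.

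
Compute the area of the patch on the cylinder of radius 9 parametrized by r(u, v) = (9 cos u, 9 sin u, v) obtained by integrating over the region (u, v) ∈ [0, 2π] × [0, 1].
Area = 18*pi

Area = ∫∫ √(EG − F²) du dv with √(EG − F²) = 9. Integrating over [0, 2π] × [0, 1] gives 18*pi.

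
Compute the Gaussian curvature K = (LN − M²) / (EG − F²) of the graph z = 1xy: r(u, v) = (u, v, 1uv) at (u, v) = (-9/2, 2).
K = -16/10201

Coefficients of the first fundamental form: E = v^2 + 1, F = u*v, G = u^2 + 1.
Coefficients of the second fundamental form: L = 0, M = 1/sqrt(u^2 + v^2 + 1), N = 0.
Assemble K = (LN − M²)/(EG − F²) = 1/((u^2*v^2 - (u^2 + 1)*(v^2 + 1))*(u^2 + v^2 + 1)). At (u, v) = (-9/2, 2): K = -16/10201.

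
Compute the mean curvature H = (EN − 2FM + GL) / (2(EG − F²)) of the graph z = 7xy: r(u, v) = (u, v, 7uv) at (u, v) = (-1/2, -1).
H = -1372*sqrt(249)/62001

With E = 49*v^2 + 1, F = 49*u*v, G = 49*u^2 + 1, L = 0, M = 7/sqrt(49*u^2 + 49*v^2 + 1), N = 0, assemble
  H = (EN − 2FM + GL) / (2(EG − F²)) = -343*u*v/(49*u^2 + 49*v^2 + 1)^(3/2).
At (u, v) = (-1/2, -1): H = -1372*sqrt(249)/62001.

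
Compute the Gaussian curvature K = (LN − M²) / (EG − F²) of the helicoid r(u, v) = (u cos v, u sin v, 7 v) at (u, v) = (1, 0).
K = -49/2500

Coefficients of the first fundamental form: E = 1, F = 0, G = u^2 + 49.
Coefficients of the second fundamental form: L = 0, M = -7/sqrt(u^2 + 49), N = 0.
Assemble K = (LN − M²)/(EG − F²) = -49/(u^2 + 49)^2. At (u, v) = (1, 0): K = -49/2500.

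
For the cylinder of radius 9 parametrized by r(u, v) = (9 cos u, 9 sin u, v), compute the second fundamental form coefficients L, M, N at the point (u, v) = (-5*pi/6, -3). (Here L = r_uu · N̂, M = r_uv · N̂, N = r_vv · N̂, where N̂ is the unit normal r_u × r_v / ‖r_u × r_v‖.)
L = -9;  M = 0;  N = 0

Compute the unit normal N̂(u, v) = (cos(u), sin(u), 0), and the second partials r_uu, r_uv, r_vv. Take dot products:
  L(u, v) = r_uu · N̂ = -9,
  M(u, v) = r_uv · N̂ = 0,
  N(u, v) = r_vv · N̂ = 0.
Evaluating at (u, v) = (-5*pi/6, -3):
  L = -9, M = 0, N = 0.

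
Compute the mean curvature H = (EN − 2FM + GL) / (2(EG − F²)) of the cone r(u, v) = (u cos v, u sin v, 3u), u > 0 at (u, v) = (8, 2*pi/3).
H = 3*sqrt(10)/160

With E = 10, F = 0, G = u^2, L = 0, M = 0, N = 3*sqrt(10)*u^2/(10*Abs(u)), assemble
  H = (EN − 2FM + GL) / (2(EG − F²)) = 3*sqrt(10)/(20*Abs(u)).
At (u, v) = (8, 2*pi/3): H = 3*sqrt(10)/160.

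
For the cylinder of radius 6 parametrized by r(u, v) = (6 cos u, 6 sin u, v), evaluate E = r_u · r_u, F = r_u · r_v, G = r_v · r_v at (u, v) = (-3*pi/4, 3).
E = 36;  F = 0;  G = 1

Partials: r_u = (-6*sin(u), 6*cos(u), 0), r_v = (0, 0, 1). As functions of (u, v):
  E = r_u · r_u = 36,
  F = r_u · r_v = 0,
  G = r_v · r_v = 1.
Evaluating at (u, v) = (-3*pi/4, 3): E = 36, F = 0, G = 1.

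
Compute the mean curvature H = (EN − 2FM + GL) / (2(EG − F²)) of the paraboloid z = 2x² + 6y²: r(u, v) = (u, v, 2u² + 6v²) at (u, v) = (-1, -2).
H = 1256*sqrt(593)/351649

With E = 16*u^2 + 1, F = 48*u*v, G = 144*v^2 + 1, L = 4/sqrt(16*u^2 + 144*v^2 + 1), M = 0, N = 12/sqrt(16*u^2 + 144*v^2 + 1), assemble
  H = (EN − 2FM + GL) / (2(EG − F²)) = 8*(12*u^2 + 36*v^2 + 1)/(16*u^2 + 144*v^2 + 1)^(3/2).
At (u, v) = (-1, -2): H = 1256*sqrt(593)/351649.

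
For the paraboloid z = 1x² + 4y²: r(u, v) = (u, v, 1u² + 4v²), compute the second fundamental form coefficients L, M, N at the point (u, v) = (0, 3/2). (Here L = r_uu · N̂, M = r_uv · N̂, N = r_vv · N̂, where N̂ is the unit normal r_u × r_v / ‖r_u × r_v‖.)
L = 2*sqrt(145)/145;  M = 0;  N = 8*sqrt(145)/145

Compute the unit normal N̂(u, v) = (-2*u/sqrt(4*u^2 + 64*v^2 + 1), -8*v/sqrt(4*u^2 + 64*v^2 + 1), 1/sqrt(4*u^2 + 64*v^2 + 1)), and the second partials r_uu, r_uv, r_vv. Take dot products:
  L(u, v) = r_uu · N̂ = 2/sqrt(4*u^2 + 64*v^2 + 1),
  M(u, v) = r_uv · N̂ = 0,
  N(u, v) = r_vv · N̂ = 8/sqrt(4*u^2 + 64*v^2 + 1).
Evaluating at (u, v) = (0, 3/2):
  L = 2*sqrt(145)/145, M = 0, N = 8*sqrt(145)/145.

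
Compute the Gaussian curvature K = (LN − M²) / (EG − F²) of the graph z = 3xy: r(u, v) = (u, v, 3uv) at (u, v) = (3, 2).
K = -9/13924

Coefficients of the first fundamental form: E = 9*v^2 + 1, F = 9*u*v, G = 9*u^2 + 1.
Coefficients of the second fundamental form: L = 0, M = 3/sqrt(9*u^2 + 9*v^2 + 1), N = 0.
Assemble K = (LN − M²)/(EG − F²) = -9/(81*u^4 + 162*u^2*v^2 + 18*u^2 + 81*v^4 + 18*v^2 + 1). At (u, v) = (3, 2): K = -9/13924.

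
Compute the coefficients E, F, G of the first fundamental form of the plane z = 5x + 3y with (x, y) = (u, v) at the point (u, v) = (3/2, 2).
E = 26;  F = 15;  G = 10

Partials: r_u = (1, 0, 5), r_v = (0, 1, 3). As functions of (u, v):
  E = r_u · r_u = 26,
  F = r_u · r_v = 15,
  G = r_v · r_v = 10.
Evaluating at (u, v) = (3/2, 2): E = 26, F = 15, G = 10.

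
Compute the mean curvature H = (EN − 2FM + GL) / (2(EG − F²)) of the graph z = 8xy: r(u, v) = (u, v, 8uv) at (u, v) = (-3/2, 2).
H = 1536*sqrt(401)/160801

With E = 64*v^2 + 1, F = 64*u*v, G = 64*u^2 + 1, L = 0, M = 8/sqrt(64*u^2 + 64*v^2 + 1), N = 0, assemble
  H = (EN − 2FM + GL) / (2(EG − F²)) = -512*u*v/(64*u^2 + 64*v^2 + 1)^(3/2).
At (u, v) = (-3/2, 2): H = 1536*sqrt(401)/160801.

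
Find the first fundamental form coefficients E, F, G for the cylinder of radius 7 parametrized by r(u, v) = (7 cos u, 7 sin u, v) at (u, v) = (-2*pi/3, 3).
E = 49;  F = 0;  G = 1

Partials: r_u = (-7*sin(u), 7*cos(u), 0), r_v = (0, 0, 1). As functions of (u, v):
  E = r_u · r_u = 49,
  F = r_u · r_v = 0,
  G = r_v · r_v = 1.
Evaluating at (u, v) = (-2*pi/3, 3): E = 49, F = 0, G = 1.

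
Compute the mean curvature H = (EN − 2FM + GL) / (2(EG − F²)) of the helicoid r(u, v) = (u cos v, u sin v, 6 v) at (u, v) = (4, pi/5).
H = 0

With E = 1, F = 0, G = u^2 + 36, L = 0, M = -6/sqrt(u^2 + 36), N = 0, assemble
  H = (EN − 2FM + GL) / (2(EG − F²)) = 0.
At (u, v) = (4, pi/5): H = 0.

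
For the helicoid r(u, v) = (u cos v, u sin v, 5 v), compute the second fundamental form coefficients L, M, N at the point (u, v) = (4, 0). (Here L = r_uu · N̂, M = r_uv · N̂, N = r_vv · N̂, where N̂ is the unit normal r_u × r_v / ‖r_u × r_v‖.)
L = 0;  M = -5*sqrt(41)/41;  N = 0

Compute the unit normal N̂(u, v) = (5*sin(v)/sqrt(u^2 + 25), -5*cos(v)/sqrt(u^2 + 25), u/sqrt(u^2 + 25)), and the second partials r_uu, r_uv, r_vv. Take dot products:
  L(u, v) = r_uu · N̂ = 0,
  M(u, v) = r_uv · N̂ = -5/sqrt(u^2 + 25),
  N(u, v) = r_vv · N̂ = 0.
Evaluating at (u, v) = (4, 0):
  L = 0, M = -5*sqrt(41)/41, N = 0.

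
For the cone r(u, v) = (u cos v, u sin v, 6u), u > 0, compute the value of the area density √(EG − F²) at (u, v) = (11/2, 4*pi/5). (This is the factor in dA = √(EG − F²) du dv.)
√(EG − F²)|_{(11/2, 4*pi/5)} = 11*sqrt(37)/2

E = 37, F = 0, G = u^2, so EG − F² = 37*u^2. Taking the positive square root: √(EG − F²) = sqrt(37)*Abs(u). At (u, v) = (11/2, 4*pi/5): 11*sqrt(37)/2.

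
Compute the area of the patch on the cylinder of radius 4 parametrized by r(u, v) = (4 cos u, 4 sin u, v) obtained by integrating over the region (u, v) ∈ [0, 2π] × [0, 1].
Area = 8*pi

Area = ∫∫ √(EG − F²) du dv with √(EG − F²) = 4. Integrating over [0, 2π] × [0, 1] gives 8*pi.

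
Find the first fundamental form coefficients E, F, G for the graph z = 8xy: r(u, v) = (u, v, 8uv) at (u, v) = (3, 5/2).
E = 401;  F = 480;  G = 577

Partials: r_u = (1, 0, 8*v), r_v = (0, 1, 8*u). As functions of (u, v):
  E = r_u · r_u = 64*v^2 + 1,
  F = r_u · r_v = 64*u*v,
  G = r_v · r_v = 64*u^2 + 1.
Evaluating at (u, v) = (3, 5/2): E = 401, F = 480, G = 577.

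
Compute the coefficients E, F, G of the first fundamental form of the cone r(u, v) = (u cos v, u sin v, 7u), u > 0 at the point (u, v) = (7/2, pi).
E = 50;  F = 0;  G = 49/4

Partials: r_u = (cos(v), sin(v), 7), r_v = (-u*sin(v), u*cos(v), 0). As functions of (u, v):
  E = r_u · r_u = 50,
  F = r_u · r_v = 0,
  G = r_v · r_v = u^2.
Evaluating at (u, v) = (7/2, pi): E = 50, F = 0, G = 49/4.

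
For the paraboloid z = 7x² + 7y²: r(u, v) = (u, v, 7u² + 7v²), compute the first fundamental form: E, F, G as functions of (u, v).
E = 196*u^2 + 1;  F = 196*u*v;  G = 196*v^2 + 1

Compute partials: r_u = (1, 0, 14*u), r_v = (0, 1, 14*v). Then
  E = r_u · r_u = 196*u^2 + 1,
  F = r_u · r_v = 196*u*v,
  G = r_v · r_v = 196*v^2 + 1.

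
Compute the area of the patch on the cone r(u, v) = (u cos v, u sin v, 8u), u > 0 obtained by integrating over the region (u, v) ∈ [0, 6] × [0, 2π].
Area = 36*sqrt(65)*pi

Area = ∫∫ √(EG − F²) du dv with √(EG − F²) = sqrt(65)*Abs(u). Integrating over [0, 6] × [0, 2π] gives 36*sqrt(65)*pi.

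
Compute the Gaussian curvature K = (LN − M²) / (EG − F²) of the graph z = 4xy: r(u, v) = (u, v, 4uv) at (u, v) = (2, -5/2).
K = -16/27225

Coefficients of the first fundamental form: E = 16*v^2 + 1, F = 16*u*v, G = 16*u^2 + 1.
Coefficients of the second fundamental form: L = 0, M = 4/sqrt(16*u^2 + 16*v^2 + 1), N = 0.
Assemble K = (LN − M²)/(EG − F²) = -16/(256*u^4 + 512*u^2*v^2 + 32*u^2 + 256*v^4 + 32*v^2 + 1). At (u, v) = (2, -5/2): K = -16/27225.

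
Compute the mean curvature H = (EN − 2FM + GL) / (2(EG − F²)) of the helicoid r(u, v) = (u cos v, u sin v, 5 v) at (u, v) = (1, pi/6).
H = 0

With E = 1, F = 0, G = u^2 + 25, L = 0, M = -5/sqrt(u^2 + 25), N = 0, assemble
  H = (EN − 2FM + GL) / (2(EG − F²)) = 0.
At (u, v) = (1, pi/6): H = 0.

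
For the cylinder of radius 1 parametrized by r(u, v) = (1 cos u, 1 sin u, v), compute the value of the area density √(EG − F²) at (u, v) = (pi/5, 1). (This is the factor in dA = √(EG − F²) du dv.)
√(EG − F²)|_{(pi/5, 1)} = 1

E = 1, F = 0, G = 1, so EG − F² = 1. Taking the positive square root: √(EG − F²) = 1. At (u, v) = (pi/5, 1): 1.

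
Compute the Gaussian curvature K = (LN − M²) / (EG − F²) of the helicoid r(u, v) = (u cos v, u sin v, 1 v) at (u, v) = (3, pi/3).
K = -1/100

Coefficients of the first fundamental form: E = 1, F = 0, G = u^2 + 1.
Coefficients of the second fundamental form: L = 0, M = -1/sqrt(u^2 + 1), N = 0.
Assemble K = (LN − M²)/(EG − F²) = -1/(u^2 + 1)^2. At (u, v) = (3, pi/3): K = -1/100.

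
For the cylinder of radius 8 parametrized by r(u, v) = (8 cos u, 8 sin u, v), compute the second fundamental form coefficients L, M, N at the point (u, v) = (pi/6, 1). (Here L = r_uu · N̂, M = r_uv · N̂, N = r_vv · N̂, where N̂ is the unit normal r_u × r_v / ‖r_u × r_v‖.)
L = -8;  M = 0;  N = 0

Compute the unit normal N̂(u, v) = (cos(u), sin(u), 0), and the second partials r_uu, r_uv, r_vv. Take dot products:
  L(u, v) = r_uu · N̂ = -8,
  M(u, v) = r_uv · N̂ = 0,
  N(u, v) = r_vv · N̂ = 0.
Evaluating at (u, v) = (pi/6, 1):
  L = -8, M = 0, N = 0.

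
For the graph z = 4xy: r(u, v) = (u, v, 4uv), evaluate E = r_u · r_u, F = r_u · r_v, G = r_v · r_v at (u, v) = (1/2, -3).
E = 145;  F = -24;  G = 5

Partials: r_u = (1, 0, 4*v), r_v = (0, 1, 4*u). As functions of (u, v):
  E = r_u · r_u = 16*v^2 + 1,
  F = r_u · r_v = 16*u*v,
  G = r_v · r_v = 16*u^2 + 1.
Evaluating at (u, v) = (1/2, -3): E = 145, F = -24, G = 5.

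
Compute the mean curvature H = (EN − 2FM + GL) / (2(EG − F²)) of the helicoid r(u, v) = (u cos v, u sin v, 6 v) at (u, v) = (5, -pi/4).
H = 0

With E = 1, F = 0, G = u^2 + 36, L = 0, M = -6/sqrt(u^2 + 36), N = 0, assemble
  H = (EN − 2FM + GL) / (2(EG − F²)) = 0.
At (u, v) = (5, -pi/4): H = 0.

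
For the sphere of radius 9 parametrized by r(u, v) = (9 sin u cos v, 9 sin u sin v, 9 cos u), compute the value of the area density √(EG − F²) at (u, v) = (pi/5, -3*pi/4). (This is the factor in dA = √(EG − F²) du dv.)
√(EG − F²)|_{(pi/5, -3*pi/4)} = 81*sqrt(10 - 2*sqrt(5))/4

E = 81, F = 0, G = 81*sin(u)^2, so EG − F² = 6561*sin(u)^2. Taking the positive square root: √(EG − F²) = 81*Abs(sin(u)). At (u, v) = (pi/5, -3*pi/4): 81*sqrt(10 - 2*sqrt(5))/4.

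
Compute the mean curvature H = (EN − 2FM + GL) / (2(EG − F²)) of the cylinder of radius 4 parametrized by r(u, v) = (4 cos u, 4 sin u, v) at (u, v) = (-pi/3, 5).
H = -1/8

With E = 16, F = 0, G = 1, L = -4, M = 0, N = 0, assemble
  H = (EN − 2FM + GL) / (2(EG − F²)) = -1/8.
At (u, v) = (-pi/3, 5): H = -1/8.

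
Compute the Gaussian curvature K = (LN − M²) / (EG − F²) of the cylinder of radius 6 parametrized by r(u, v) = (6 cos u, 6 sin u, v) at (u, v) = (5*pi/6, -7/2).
K = 0

Coefficients of the first fundamental form: E = 36, F = 0, G = 1.
Coefficients of the second fundamental form: L = -6, M = 0, N = 0.
Assemble K = (LN − M²)/(EG − F²) = 0. At (u, v) = (5*pi/6, -7/2): K = 0.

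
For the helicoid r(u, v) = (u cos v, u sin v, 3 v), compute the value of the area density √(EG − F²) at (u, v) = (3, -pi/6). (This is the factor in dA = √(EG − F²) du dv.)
√(EG − F²)|_{(3, -pi/6)} = 3*sqrt(2)

E = 1, F = 0, G = u^2 + 9, so EG − F² = u^2 + 9. Taking the positive square root: √(EG − F²) = sqrt(u^2 + 9). At (u, v) = (3, -pi/6): 3*sqrt(2).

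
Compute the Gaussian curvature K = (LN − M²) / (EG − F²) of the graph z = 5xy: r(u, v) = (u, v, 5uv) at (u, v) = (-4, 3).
K = -25/391876

Coefficients of the first fundamental form: E = 25*v^2 + 1, F = 25*u*v, G = 25*u^2 + 1.
Coefficients of the second fundamental form: L = 0, M = 5/sqrt(25*u^2 + 25*v^2 + 1), N = 0.
Assemble K = (LN − M²)/(EG − F²) = -25/(625*u^4 + 1250*u^2*v^2 + 50*u^2 + 625*v^4 + 50*v^2 + 1). At (u, v) = (-4, 3): K = -25/391876.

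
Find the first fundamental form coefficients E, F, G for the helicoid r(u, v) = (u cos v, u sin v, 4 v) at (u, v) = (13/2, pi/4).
E = 1;  F = 0;  G = 233/4

Partials: r_u = (cos(v), sin(v), 0), r_v = (-u*sin(v), u*cos(v), 4). As functions of (u, v):
  E = r_u · r_u = 1,
  F = r_u · r_v = 0,
  G = r_v · r_v = u^2 + 16.
Evaluating at (u, v) = (13/2, pi/4): E = 1, F = 0, G = 233/4.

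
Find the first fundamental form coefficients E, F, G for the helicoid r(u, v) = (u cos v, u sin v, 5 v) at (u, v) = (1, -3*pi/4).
E = 1;  F = 0;  G = 26

Partials: r_u = (cos(v), sin(v), 0), r_v = (-u*sin(v), u*cos(v), 5). As functions of (u, v):
  E = r_u · r_u = 1,
  F = r_u · r_v = 0,
  G = r_v · r_v = u^2 + 25.
Evaluating at (u, v) = (1, -3*pi/4): E = 1, F = 0, G = 26.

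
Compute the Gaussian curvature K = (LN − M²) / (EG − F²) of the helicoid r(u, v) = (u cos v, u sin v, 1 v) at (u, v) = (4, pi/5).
K = -1/289

Coefficients of the first fundamental form: E = 1, F = 0, G = u^2 + 1.
Coefficients of the second fundamental form: L = 0, M = -1/sqrt(u^2 + 1), N = 0.
Assemble K = (LN − M²)/(EG − F²) = -1/(u^2 + 1)^2. At (u, v) = (4, pi/5): K = -1/289.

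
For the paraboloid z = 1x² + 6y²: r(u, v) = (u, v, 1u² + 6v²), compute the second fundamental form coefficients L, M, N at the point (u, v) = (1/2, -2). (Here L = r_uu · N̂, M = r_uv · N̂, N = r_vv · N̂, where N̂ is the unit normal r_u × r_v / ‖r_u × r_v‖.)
L = sqrt(2)/17;  M = 0;  N = 6*sqrt(2)/17

Compute the unit normal N̂(u, v) = (-2*u/sqrt(4*u^2 + 144*v^2 + 1), -12*v/sqrt(4*u^2 + 144*v^2 + 1), 1/sqrt(4*u^2 + 144*v^2 + 1)), and the second partials r_uu, r_uv, r_vv. Take dot products:
  L(u, v) = r_uu · N̂ = 2/sqrt(4*u^2 + 144*v^2 + 1),
  M(u, v) = r_uv · N̂ = 0,
  N(u, v) = r_vv · N̂ = 12/sqrt(4*u^2 + 144*v^2 + 1).
Evaluating at (u, v) = (1/2, -2):
  L = sqrt(2)/17, M = 0, N = 6*sqrt(2)/17.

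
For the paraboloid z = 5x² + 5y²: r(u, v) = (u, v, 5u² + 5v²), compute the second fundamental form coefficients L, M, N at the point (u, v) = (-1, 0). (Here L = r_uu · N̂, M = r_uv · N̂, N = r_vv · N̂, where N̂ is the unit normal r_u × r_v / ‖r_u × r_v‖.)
L = 10*sqrt(101)/101;  M = 0;  N = 10*sqrt(101)/101

Compute the unit normal N̂(u, v) = (-10*u/sqrt(100*u^2 + 100*v^2 + 1), -10*v/sqrt(100*u^2 + 100*v^2 + 1), 1/sqrt(100*u^2 + 100*v^2 + 1)), and the second partials r_uu, r_uv, r_vv. Take dot products:
  L(u, v) = r_uu · N̂ = 10/sqrt(100*u^2 + 100*v^2 + 1),
  M(u, v) = r_uv · N̂ = 0,
  N(u, v) = r_vv · N̂ = 10/sqrt(100*u^2 + 100*v^2 + 1).
Evaluating at (u, v) = (-1, 0):
  L = 10*sqrt(101)/101, M = 0, N = 10*sqrt(101)/101.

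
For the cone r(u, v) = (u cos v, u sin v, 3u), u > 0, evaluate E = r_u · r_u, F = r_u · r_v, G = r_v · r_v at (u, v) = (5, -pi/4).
E = 10;  F = 0;  G = 25

Partials: r_u = (cos(v), sin(v), 3), r_v = (-u*sin(v), u*cos(v), 0). As functions of (u, v):
  E = r_u · r_u = 10,
  F = r_u · r_v = 0,
  G = r_v · r_v = u^2.
Evaluating at (u, v) = (5, -pi/4): E = 10, F = 0, G = 25.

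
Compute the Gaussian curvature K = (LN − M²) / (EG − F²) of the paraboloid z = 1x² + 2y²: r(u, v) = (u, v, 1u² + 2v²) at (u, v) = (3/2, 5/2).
K = 2/3025

Coefficients of the first fundamental form: E = 4*u^2 + 1, F = 8*u*v, G = 16*v^2 + 1.
Coefficients of the second fundamental form: L = 2/sqrt(4*u^2 + 16*v^2 + 1), M = 0, N = 4/sqrt(4*u^2 + 16*v^2 + 1).
Assemble K = (LN − M²)/(EG − F²) = 8/(16*u^4 + 128*u^2*v^2 + 8*u^2 + 256*v^4 + 32*v^2 + 1). At (u, v) = (3/2, 5/2): K = 2/3025.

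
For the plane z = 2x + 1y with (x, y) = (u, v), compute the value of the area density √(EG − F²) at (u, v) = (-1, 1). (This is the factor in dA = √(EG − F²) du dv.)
√(EG − F²)|_{(-1, 1)} = sqrt(6)

E = 5, F = 2, G = 2, so EG − F² = 6. Taking the positive square root: √(EG − F²) = sqrt(6). At (u, v) = (-1, 1): sqrt(6).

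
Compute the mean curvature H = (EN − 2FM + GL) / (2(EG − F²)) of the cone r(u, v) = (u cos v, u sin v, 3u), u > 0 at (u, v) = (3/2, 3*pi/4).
H = sqrt(10)/10

With E = 10, F = 0, G = u^2, L = 0, M = 0, N = 3*sqrt(10)*u^2/(10*Abs(u)), assemble
  H = (EN − 2FM + GL) / (2(EG − F²)) = 3*sqrt(10)/(20*Abs(u)).
At (u, v) = (3/2, 3*pi/4): H = sqrt(10)/10.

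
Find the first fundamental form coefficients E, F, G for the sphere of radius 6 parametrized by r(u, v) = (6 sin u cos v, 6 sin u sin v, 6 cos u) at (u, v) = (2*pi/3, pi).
E = 36;  F = 0;  G = 27

Partials: r_u = (6*cos(u)*cos(v), 6*sin(v)*cos(u), -6*sin(u)), r_v = (-6*sin(u)*sin(v), 6*sin(u)*cos(v), 0). As functions of (u, v):
  E = r_u · r_u = 36,
  F = r_u · r_v = 0,
  G = r_v · r_v = 36*sin(u)^2.
Evaluating at (u, v) = (2*pi/3, pi): E = 36, F = 0, G = 27.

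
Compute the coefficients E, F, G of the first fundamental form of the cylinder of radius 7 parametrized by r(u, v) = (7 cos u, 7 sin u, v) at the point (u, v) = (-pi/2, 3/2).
E = 49;  F = 0;  G = 1

Partials: r_u = (-7*sin(u), 7*cos(u), 0), r_v = (0, 0, 1). As functions of (u, v):
  E = r_u · r_u = 49,
  F = r_u · r_v = 0,
  G = r_v · r_v = 1.
Evaluating at (u, v) = (-pi/2, 3/2): E = 49, F = 0, G = 1.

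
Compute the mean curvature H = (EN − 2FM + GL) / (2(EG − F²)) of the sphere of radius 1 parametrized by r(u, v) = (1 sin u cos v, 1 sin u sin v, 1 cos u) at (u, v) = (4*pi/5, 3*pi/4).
H = -1

With E = 1, F = 0, G = sin(u)^2, L = -sin(u)/Abs(sin(u)), M = 0, N = -sin(u)^3/Abs(sin(u)), assemble
  H = (EN − 2FM + GL) / (2(EG − F²)) = -sin(u)/Abs(sin(u)).
At (u, v) = (4*pi/5, 3*pi/4): H = -1.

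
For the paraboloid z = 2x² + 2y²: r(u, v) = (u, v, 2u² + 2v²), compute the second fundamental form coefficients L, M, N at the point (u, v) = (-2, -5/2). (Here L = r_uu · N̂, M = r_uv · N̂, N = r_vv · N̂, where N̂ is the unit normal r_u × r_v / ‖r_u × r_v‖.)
L = 4*sqrt(165)/165;  M = 0;  N = 4*sqrt(165)/165

Compute the unit normal N̂(u, v) = (-4*u/sqrt(16*u^2 + 16*v^2 + 1), -4*v/sqrt(16*u^2 + 16*v^2 + 1), 1/sqrt(16*u^2 + 16*v^2 + 1)), and the second partials r_uu, r_uv, r_vv. Take dot products:
  L(u, v) = r_uu · N̂ = 4/sqrt(16*u^2 + 16*v^2 + 1),
  M(u, v) = r_uv · N̂ = 0,
  N(u, v) = r_vv · N̂ = 4/sqrt(16*u^2 + 16*v^2 + 1).
Evaluating at (u, v) = (-2, -5/2):
  L = 4*sqrt(165)/165, M = 0, N = 4*sqrt(165)/165.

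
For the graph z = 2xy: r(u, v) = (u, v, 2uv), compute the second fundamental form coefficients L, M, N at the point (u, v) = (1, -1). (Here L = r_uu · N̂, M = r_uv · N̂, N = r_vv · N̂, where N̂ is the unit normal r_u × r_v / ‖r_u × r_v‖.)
L = 0;  M = 2/3;  N = 0

Compute the unit normal N̂(u, v) = (-2*v/sqrt(4*u^2 + 4*v^2 + 1), -2*u/sqrt(4*u^2 + 4*v^2 + 1), 1/sqrt(4*u^2 + 4*v^2 + 1)), and the second partials r_uu, r_uv, r_vv. Take dot products:
  L(u, v) = r_uu · N̂ = 0,
  M(u, v) = r_uv · N̂ = 2/sqrt(4*u^2 + 4*v^2 + 1),
  N(u, v) = r_vv · N̂ = 0.
Evaluating at (u, v) = (1, -1):
  L = 0, M = 2/3, N = 0.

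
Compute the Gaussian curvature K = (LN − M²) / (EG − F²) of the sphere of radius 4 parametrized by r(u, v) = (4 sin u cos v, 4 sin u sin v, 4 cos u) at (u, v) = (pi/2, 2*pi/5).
K = 1/16

Coefficients of the first fundamental form: E = 16, F = 0, G = 16*sin(u)^2.
Coefficients of the second fundamental form: L = -4*sin(u)/Abs(sin(u)), M = 0, N = -4*sin(u)^3/Abs(sin(u)).
Assemble K = (LN − M²)/(EG − F²) = 1/16. At (u, v) = (pi/2, 2*pi/5): K = 1/16.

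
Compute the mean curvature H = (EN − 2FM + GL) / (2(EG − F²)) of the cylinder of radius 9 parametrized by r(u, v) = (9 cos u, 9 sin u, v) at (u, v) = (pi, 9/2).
H = -1/18

With E = 81, F = 0, G = 1, L = -9, M = 0, N = 0, assemble
  H = (EN − 2FM + GL) / (2(EG − F²)) = -1/18.
At (u, v) = (pi, 9/2): H = -1/18.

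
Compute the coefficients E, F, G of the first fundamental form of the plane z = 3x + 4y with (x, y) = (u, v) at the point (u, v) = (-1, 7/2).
E = 10;  F = 12;  G = 17

Partials: r_u = (1, 0, 3), r_v = (0, 1, 4). As functions of (u, v):
  E = r_u · r_u = 10,
  F = r_u · r_v = 12,
  G = r_v · r_v = 17.
Evaluating at (u, v) = (-1, 7/2): E = 10, F = 12, G = 17.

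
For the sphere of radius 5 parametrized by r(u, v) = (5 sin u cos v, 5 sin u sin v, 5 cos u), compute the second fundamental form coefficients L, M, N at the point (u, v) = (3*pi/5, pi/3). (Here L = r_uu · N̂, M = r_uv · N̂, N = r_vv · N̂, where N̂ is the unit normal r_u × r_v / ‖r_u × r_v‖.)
L = -5;  M = 0;  N = -25/8 - 5*sqrt(5)/8

Compute the unit normal N̂(u, v) = (sin(u)^2*cos(v)/Abs(sin(u)), sin(u)^2*sin(v)/Abs(sin(u)), sin(2*u)/(2*Abs(sin(u)))), and the second partials r_uu, r_uv, r_vv. Take dot products:
  L(u, v) = r_uu · N̂ = -5*sin(u)/Abs(sin(u)),
  M(u, v) = r_uv · N̂ = 0,
  N(u, v) = r_vv · N̂ = -5*sin(u)^3/Abs(sin(u)).
Evaluating at (u, v) = (3*pi/5, pi/3):
  L = -5, M = 0, N = -25/8 - 5*sqrt(5)/8.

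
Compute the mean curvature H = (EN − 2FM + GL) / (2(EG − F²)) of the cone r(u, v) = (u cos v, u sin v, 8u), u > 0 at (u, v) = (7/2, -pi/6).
H = 8*sqrt(65)/455

With E = 65, F = 0, G = u^2, L = 0, M = 0, N = 8*sqrt(65)*u^2/(65*Abs(u)), assemble
  H = (EN − 2FM + GL) / (2(EG − F²)) = 4*sqrt(65)/(65*Abs(u)).
At (u, v) = (7/2, -pi/6): H = 8*sqrt(65)/455.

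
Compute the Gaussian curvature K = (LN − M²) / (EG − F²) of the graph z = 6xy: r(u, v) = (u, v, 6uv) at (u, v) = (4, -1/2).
K = -9/85849

Coefficients of the first fundamental form: E = 36*v^2 + 1, F = 36*u*v, G = 36*u^2 + 1.
Coefficients of the second fundamental form: L = 0, M = 6/sqrt(36*u^2 + 36*v^2 + 1), N = 0.
Assemble K = (LN − M²)/(EG − F²) = -36/(1296*u^4 + 2592*u^2*v^2 + 72*u^2 + 1296*v^4 + 72*v^2 + 1). At (u, v) = (4, -1/2): K = -9/85849.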